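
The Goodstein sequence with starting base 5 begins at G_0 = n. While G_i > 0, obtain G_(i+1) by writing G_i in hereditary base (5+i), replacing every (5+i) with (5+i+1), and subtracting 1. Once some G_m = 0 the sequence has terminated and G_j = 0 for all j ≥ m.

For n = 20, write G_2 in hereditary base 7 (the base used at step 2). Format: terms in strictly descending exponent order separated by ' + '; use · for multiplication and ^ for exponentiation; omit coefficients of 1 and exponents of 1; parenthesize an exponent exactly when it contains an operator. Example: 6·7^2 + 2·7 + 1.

20 —HB5→ 4·5 —bump→ 4·6 = 24 —(−1)→ 23
23 —HB6→ 3·6 + 5 —bump→ 3·7 + 5 = 26 —(−1)→ 25
25 —HB7→ 3·7 + 4 —bump→ 3·8 + 4 = 28 —(−1)→ 27

3·7 + 4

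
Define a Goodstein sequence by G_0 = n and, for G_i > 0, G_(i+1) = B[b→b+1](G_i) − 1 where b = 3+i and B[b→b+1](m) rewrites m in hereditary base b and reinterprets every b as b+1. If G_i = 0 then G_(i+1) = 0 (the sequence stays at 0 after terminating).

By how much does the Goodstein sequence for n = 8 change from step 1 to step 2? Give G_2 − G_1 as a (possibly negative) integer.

1

step 0: 8 = 2·3 + 2; sub 4 for 3: 2·4 + 2; = 10; G_1 = 10−1 = 9
step 1: 9 = 2·4 + 1; sub 5 for 4: 2·5 + 1; = 11; G_2 = 11−1 = 10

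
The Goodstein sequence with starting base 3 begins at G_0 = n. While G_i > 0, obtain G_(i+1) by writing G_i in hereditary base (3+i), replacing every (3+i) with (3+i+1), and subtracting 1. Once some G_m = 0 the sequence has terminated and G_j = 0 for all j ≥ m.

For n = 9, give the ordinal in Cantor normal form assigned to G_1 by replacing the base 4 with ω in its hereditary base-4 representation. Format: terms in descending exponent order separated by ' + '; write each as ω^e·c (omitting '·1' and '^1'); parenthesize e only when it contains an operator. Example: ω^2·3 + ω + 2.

ω·3 + 3

i=0: 9 = 3^2 (b=3); 3→4: 4^2 = 16; 16−1 = 15
i=1: 15 = 3·4 + 3 (b=4); 4→5: 3·5 + 3 = 18; 18−1 = 17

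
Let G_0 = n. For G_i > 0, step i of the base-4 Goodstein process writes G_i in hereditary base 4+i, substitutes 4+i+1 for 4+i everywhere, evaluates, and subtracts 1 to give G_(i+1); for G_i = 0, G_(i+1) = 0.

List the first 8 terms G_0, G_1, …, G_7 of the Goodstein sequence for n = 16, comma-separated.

16, 24, 27, 30, 33, 36, 39, 41

16 —HB4→ 4^2 —bump→ 5^2 = 25 —(−1)→ 24
24 —HB5→ 4·5 + 4 —bump→ 4·6 + 4 = 28 —(−1)→ 27
27 —HB6→ 4·6 + 3 —bump→ 4·7 + 3 = 31 —(−1)→ 30
30 —HB7→ 4·7 + 2 —bump→ 4·8 + 2 = 34 —(−1)→ 33
33 —HB8→ 4·8 + 1 —bump→ 4·9 + 1 = 37 —(−1)→ 36
36 —HB9→ 4·9 —bump→ 4·10 = 40 —(−1)→ 39
39 —HB10→ 3·10 + 9 —bump→ 3·11 + 9 = 42 —(−1)→ 41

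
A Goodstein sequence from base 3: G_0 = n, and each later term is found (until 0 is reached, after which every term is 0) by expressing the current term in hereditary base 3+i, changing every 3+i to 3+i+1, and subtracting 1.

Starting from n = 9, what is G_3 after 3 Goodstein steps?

19

G_0 = 9. HB_3(9) = 3^2. Bump = 16. G_1 = 15.
G_1 = 15. HB_4(15) = 3·4 + 3. Bump = 18. G_2 = 17.
G_2 = 17. HB_5(17) = 3·5 + 2. Bump = 20. G_3 = 19.
G_3 = 19. HB_6(19) = 3·6 + 1. Bump = 22. G_4 = 21.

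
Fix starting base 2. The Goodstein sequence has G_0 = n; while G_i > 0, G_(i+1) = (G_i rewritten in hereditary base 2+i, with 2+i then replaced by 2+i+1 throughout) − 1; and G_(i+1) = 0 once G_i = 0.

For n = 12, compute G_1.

107

G_0 = 12. HB_2(12) = 2^(2 + 1) + 2^2. Bump = 108. G_1 = 107.
G_1 = 107. HB_3(107) = 3^(3 + 1) + 2·3^2 + 2·3 + 2. Bump = 1066. G_2 = 1065.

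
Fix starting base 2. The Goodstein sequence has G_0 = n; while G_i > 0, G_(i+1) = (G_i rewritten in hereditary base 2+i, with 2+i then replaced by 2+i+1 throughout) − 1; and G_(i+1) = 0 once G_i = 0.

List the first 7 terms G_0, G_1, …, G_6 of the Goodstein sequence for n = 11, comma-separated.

11, 84, 1027, 15627, 279937, 5764801, 134217727

11 —HB2→ 2^(2 + 1) + 2 + 1 —bump→ 3^(3 + 1) + 3 + 1 = 85 —(−1)→ 84
84 —HB3→ 3^(3 + 1) + 3 —bump→ 4^(4 + 1) + 4 = 1028 —(−1)→ 1027
1027 —HB4→ 4^(4 + 1) + 3 —bump→ 5^(5 + 1) + 3 = 15628 —(−1)→ 15627
15627 —HB5→ 5^(5 + 1) + 2 —bump→ 6^(6 + 1) + 2 = 279938 —(−1)→ 279937
279937 —HB6→ 6^(6 + 1) + 1 —bump→ 7^(7 + 1) + 1 = 5764802 —(−1)→ 5764801
5764801 —HB7→ 7^(7 + 1) —bump→ 8^(8 + 1) = 134217728 —(−1)→ 134217727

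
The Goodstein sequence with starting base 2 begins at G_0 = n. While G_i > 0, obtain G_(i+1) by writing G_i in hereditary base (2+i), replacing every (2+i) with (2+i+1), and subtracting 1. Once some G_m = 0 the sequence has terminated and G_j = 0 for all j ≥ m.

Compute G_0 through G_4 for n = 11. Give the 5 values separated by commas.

11, 84, 1027, 15627, 279937

11 —HB2→ 2^(2 + 1) + 2 + 1 —bump→ 3^(3 + 1) + 3 + 1 = 85 —(−1)→ 84
84 —HB3→ 3^(3 + 1) + 3 —bump→ 4^(4 + 1) + 4 = 1028 —(−1)→ 1027
1027 —HB4→ 4^(4 + 1) + 3 —bump→ 5^(5 + 1) + 3 = 15628 —(−1)→ 15627
15627 —HB5→ 5^(5 + 1) + 2 —bump→ 6^(6 + 1) + 2 = 279938 —(−1)→ 279937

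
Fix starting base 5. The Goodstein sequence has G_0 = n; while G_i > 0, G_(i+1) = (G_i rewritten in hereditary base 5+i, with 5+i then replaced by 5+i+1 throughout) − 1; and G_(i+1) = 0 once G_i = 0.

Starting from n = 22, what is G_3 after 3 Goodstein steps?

31

i=0: 22 = 4·5 + 2 (b=5); 5→6: 4·6 + 2 = 26; 26−1 = 25
i=1: 25 = 4·6 + 1 (b=6); 6→7: 4·7 + 1 = 29; 29−1 = 28
i=2: 28 = 4·7 (b=7); 7→8: 4·8 = 32; 32−1 = 31
i=3: 31 = 3·8 + 7 (b=8); 8→9: 3·9 + 7 = 34; 34−1 = 33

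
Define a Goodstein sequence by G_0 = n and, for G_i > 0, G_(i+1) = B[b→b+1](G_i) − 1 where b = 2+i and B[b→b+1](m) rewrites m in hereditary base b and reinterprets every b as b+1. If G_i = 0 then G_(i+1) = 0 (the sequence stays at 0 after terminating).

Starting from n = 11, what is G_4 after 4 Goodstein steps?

G_0=11  [base 2] 2^(2 + 1) + 2 + 1  →[2↦3]→  3^(3 + 1) + 3 + 1 = 85  −1 ⇒ G_1=84
G_1=84  [base 3] 3^(3 + 1) + 3  →[3↦4]→  4^(4 + 1) + 4 = 1028  −1 ⇒ G_2=1027
G_2=1027  [base 4] 4^(4 + 1) + 3  →[4↦5]→  5^(5 + 1) + 3 = 15628  −1 ⇒ G_3=15627
G_3=15627  [base 5] 5^(5 + 1) + 2  →[5↦6]→  6^(6 + 1) + 2 = 279938  −1 ⇒ G_4=279937
G_4=279937  [base 6] 6^(6 + 1) + 1  →[6↦7]→  7^(7 + 1) + 1 = 5764802  −1 ⇒ G_5=5764801

279937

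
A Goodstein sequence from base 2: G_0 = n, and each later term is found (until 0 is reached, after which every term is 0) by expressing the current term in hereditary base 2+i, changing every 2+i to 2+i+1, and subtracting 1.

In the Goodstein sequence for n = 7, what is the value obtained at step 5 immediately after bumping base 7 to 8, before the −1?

16777216

G_0 = 7. HB_2(7) = 2^2 + 2 + 1. Bump = 31. G_1 = 30.
G_1 = 30. HB_3(30) = 3^3 + 3. Bump = 260. G_2 = 259.
G_2 = 259. HB_4(259) = 4^4 + 3. Bump = 3128. G_3 = 3127.
G_3 = 3127. HB_5(3127) = 5^5 + 2. Bump = 46658. G_4 = 46657.
G_4 = 46657. HB_6(46657) = 6^6 + 1. Bump = 823544. G_5 = 823543.
G_5 = 823543. HB_7(823543) = 7^7. Bump = 16777216. G_6 = 16777215.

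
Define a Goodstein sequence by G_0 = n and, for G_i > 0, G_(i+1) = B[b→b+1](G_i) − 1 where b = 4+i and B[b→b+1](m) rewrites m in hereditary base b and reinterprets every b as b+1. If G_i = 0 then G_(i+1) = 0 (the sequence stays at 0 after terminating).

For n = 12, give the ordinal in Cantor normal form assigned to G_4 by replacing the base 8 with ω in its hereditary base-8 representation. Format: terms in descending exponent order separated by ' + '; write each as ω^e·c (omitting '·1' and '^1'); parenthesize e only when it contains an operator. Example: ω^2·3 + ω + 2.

G_0 = 12. HB_4(12) = 3·4. Bump = 15. G_1 = 14.
G_1 = 14. HB_5(14) = 2·5 + 4. Bump = 16. G_2 = 15.
G_2 = 15. HB_6(15) = 2·6 + 3. Bump = 17. G_3 = 16.
G_3 = 16. HB_7(16) = 2·7 + 2. Bump = 18. G_4 = 17.
G_4 = 17. HB_8(17) = 2·8 + 1. Bump = 19. G_5 = 18.

ω·2 + 1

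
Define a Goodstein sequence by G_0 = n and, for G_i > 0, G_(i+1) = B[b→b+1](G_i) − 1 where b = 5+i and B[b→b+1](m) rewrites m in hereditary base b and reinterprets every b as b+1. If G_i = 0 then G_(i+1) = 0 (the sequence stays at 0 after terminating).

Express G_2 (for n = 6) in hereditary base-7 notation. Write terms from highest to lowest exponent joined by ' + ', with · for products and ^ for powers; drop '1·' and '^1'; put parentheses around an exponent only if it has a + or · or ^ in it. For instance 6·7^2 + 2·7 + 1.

6

G_0=6  [base 5] 5 + 1  →[5↦6]→  6 + 1 = 7  −1 ⇒ G_1=6
G_1=6  [base 6] 6  →[6↦7]→  7 = 7  −1 ⇒ G_2=6
G_2=6  [base 7] 6  →[7↦8]→  6 = 6  −1 ⇒ G_3=5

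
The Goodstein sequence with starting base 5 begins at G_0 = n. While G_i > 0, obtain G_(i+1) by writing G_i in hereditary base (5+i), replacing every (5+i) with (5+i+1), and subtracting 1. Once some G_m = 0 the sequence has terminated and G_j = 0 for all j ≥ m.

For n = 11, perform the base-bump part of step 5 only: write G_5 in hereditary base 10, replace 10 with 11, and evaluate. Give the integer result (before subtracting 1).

14

G_0 = 11. HB_5(11) = 2·5 + 1. Bump = 13. G_1 = 12.
G_1 = 12. HB_6(12) = 2·6. Bump = 14. G_2 = 13.
G_2 = 13. HB_7(13) = 7 + 6. Bump = 14. G_3 = 13.
G_3 = 13. HB_8(13) = 8 + 5. Bump = 14. G_4 = 13.
G_4 = 13. HB_9(13) = 9 + 4. Bump = 14. G_5 = 13.
G_5 = 13. HB_10(13) = 10 + 3. Bump = 14. G_6 = 13.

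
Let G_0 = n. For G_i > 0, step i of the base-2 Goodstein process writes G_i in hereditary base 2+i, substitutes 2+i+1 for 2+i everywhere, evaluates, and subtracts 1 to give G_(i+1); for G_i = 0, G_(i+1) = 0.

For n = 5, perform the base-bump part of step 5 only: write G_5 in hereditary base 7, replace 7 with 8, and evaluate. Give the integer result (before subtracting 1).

1752

G_0 = 5. HB_2(5) = 2^2 + 1. Bump = 28. G_1 = 27.
G_1 = 27. HB_3(27) = 3^3. Bump = 256. G_2 = 255.
G_2 = 255. HB_4(255) = 3·4^3 + 3·4^2 + 3·4 + 3. Bump = 468. G_3 = 467.
G_3 = 467. HB_5(467) = 3·5^3 + 3·5^2 + 3·5 + 2. Bump = 776. G_4 = 775.
G_4 = 775. HB_6(775) = 3·6^3 + 3·6^2 + 3·6 + 1. Bump = 1198. G_5 = 1197.
G_5 = 1197. HB_7(1197) = 3·7^3 + 3·7^2 + 3·7. Bump = 1752. G_6 = 1751.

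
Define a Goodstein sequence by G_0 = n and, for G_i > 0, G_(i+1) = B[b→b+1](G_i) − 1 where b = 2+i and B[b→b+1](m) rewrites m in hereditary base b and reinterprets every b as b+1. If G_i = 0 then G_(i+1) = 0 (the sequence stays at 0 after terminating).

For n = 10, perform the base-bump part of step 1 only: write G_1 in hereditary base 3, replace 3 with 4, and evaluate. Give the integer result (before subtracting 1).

1026

step 0: 10 = 2^(2 + 1) + 2; sub 3 for 2: 3^(3 + 1) + 3; = 84; G_1 = 84−1 = 83
step 1: 83 = 3^(3 + 1) + 2; sub 4 for 3: 4^(4 + 1) + 2; = 1026; G_2 = 1026−1 = 1025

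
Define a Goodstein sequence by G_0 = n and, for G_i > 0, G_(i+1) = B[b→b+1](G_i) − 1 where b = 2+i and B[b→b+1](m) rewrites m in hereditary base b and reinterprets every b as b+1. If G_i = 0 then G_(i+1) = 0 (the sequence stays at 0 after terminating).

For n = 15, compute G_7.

3524450280

i=0: 15 = 2^(2 + 1) + 2^2 + 2 + 1 (b=2); 2→3: 3^(3 + 1) + 3^3 + 3 + 1 = 112; 112−1 = 111
i=1: 111 = 3^(3 + 1) + 3^3 + 3 (b=3); 3→4: 4^(4 + 1) + 4^4 + 4 = 1284; 1284−1 = 1283
i=2: 1283 = 4^(4 + 1) + 4^4 + 3 (b=4); 4→5: 5^(5 + 1) + 5^5 + 3 = 18753; 18753−1 = 18752
i=3: 18752 = 5^(5 + 1) + 5^5 + 2 (b=5); 5→6: 6^(6 + 1) + 6^6 + 2 = 326594; 326594−1 = 326593
i=4: 326593 = 6^(6 + 1) + 6^6 + 1 (b=6); 6→7: 7^(7 + 1) + 7^7 + 1 = 6588345; 6588345−1 = 6588344
i=5: 6588344 = 7^(7 + 1) + 7^7 (b=7); 7→8: 8^(8 + 1) + 8^8 = 150994944; 150994944−1 = 150994943
i=6: 150994943 = 8^(8 + 1) + 7·8^7 + 7·8^6 + 7·8^5 + 7·8^4 + 7·8^3 + 7·8^2 + 7·8 + 7 (b=8); 8→9: 9^(9 + 1) + 7·9^7 + 7·9^6 + 7·9^5 + 7·9^4 + 7·9^3 + 7·9^2 + 7·9 + 7 = 3524450281; 3524450281−1 = 3524450280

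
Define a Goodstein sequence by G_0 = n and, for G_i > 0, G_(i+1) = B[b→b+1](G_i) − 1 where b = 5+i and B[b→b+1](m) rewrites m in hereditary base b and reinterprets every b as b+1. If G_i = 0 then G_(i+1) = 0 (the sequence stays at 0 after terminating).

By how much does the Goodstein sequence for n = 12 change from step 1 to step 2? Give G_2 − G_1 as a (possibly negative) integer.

[0] 12 ≡ 2·5 + 2 (base 5). Lift 6: 14. −1: 13.
[1] 13 ≡ 2·6 + 1 (base 6). Lift 7: 15. −1: 14.

1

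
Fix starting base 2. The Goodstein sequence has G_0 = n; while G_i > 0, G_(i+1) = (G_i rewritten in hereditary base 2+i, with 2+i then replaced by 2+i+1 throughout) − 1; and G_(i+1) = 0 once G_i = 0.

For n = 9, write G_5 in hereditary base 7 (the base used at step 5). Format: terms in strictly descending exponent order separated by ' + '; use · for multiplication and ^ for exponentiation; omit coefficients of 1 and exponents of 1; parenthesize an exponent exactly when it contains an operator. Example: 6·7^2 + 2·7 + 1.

step 0: 9 = 2^(2 + 1) + 1; sub 3 for 2: 3^(3 + 1) + 1; = 82; G_1 = 82−1 = 81
step 1: 81 = 3^(3 + 1); sub 4 for 3: 4^(4 + 1); = 1024; G_2 = 1024−1 = 1023
step 2: 1023 = 3·4^4 + 3·4^3 + 3·4^2 + 3·4 + 3; sub 5 for 4: 3·5^5 + 3·5^3 + 3·5^2 + 3·5 + 3; = 9843; G_3 = 9843−1 = 9842
step 3: 9842 = 3·5^5 + 3·5^3 + 3·5^2 + 3·5 + 2; sub 6 for 5: 3·6^6 + 3·6^3 + 3·6^2 + 3·6 + 2; = 140744; G_4 = 140744−1 = 140743
step 4: 140743 = 3·6^6 + 3·6^3 + 3·6^2 + 3·6 + 1; sub 7 for 6: 3·7^7 + 3·7^3 + 3·7^2 + 3·7 + 1; = 2471827; G_5 = 2471827−1 = 2471826

3·7^7 + 3·7^3 + 3·7^2 + 3·7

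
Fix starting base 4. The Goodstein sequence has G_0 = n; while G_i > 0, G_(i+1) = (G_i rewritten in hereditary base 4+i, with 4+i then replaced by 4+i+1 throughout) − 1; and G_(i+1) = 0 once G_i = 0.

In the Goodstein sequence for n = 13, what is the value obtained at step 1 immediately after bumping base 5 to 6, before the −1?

base 4: 13 = 3·4 + 1; at 5: 3·5 + 1 = 16; next = 15
base 5: 15 = 3·5; at 6: 3·6 = 18; next = 17

18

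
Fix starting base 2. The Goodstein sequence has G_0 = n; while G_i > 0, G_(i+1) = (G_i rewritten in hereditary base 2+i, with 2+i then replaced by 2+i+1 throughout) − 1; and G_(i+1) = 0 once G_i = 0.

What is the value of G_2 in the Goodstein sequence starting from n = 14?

1281

G_0 = 14. HB_2(14) = 2^(2 + 1) + 2^2 + 2. Bump = 111. G_1 = 110.
G_1 = 110. HB_3(110) = 3^(3 + 1) + 3^3 + 2. Bump = 1282. G_2 = 1281.
G_2 = 1281. HB_4(1281) = 4^(4 + 1) + 4^4 + 1. Bump = 18751. G_3 = 18750.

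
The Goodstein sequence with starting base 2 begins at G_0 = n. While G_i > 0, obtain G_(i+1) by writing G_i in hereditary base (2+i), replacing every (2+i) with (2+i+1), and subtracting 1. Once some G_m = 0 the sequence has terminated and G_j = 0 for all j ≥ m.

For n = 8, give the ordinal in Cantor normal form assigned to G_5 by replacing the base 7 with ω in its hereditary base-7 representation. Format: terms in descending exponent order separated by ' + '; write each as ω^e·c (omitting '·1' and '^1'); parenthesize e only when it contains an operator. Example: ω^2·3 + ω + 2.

ω^ω·2 + ω^2·2 + ω + 4

step 0: 8 = 2^(2 + 1); sub 3 for 2: 3^(3 + 1); = 81; G_1 = 81−1 = 80
step 1: 80 = 2·3^3 + 2·3^2 + 2·3 + 2; sub 4 for 3: 2·4^4 + 2·4^2 + 2·4 + 2; = 554; G_2 = 554−1 = 553
step 2: 553 = 2·4^4 + 2·4^2 + 2·4 + 1; sub 5 for 4: 2·5^5 + 2·5^2 + 2·5 + 1; = 6311; G_3 = 6311−1 = 6310
step 3: 6310 = 2·5^5 + 2·5^2 + 2·5; sub 6 for 5: 2·6^6 + 2·6^2 + 2·6; = 93396; G_4 = 93396−1 = 93395
step 4: 93395 = 2·6^6 + 2·6^2 + 6 + 5; sub 7 for 6: 2·7^7 + 2·7^2 + 7 + 5; = 1647196; G_5 = 1647196−1 = 1647195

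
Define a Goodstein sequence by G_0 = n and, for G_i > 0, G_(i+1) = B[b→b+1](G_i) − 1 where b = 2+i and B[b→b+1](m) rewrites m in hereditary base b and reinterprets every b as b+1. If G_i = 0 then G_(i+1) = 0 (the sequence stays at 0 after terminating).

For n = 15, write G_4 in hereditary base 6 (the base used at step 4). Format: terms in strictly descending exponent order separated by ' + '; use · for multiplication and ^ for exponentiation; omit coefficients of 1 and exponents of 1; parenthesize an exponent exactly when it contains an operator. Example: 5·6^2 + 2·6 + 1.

[0] 15 ≡ 2^(2 + 1) + 2^2 + 2 + 1 (base 2). Lift 3: 112. −1: 111.
[1] 111 ≡ 3^(3 + 1) + 3^3 + 3 (base 3). Lift 4: 1284. −1: 1283.
[2] 1283 ≡ 4^(4 + 1) + 4^4 + 3 (base 4). Lift 5: 18753. −1: 18752.
[3] 18752 ≡ 5^(5 + 1) + 5^5 + 2 (base 5). Lift 6: 326594. −1: 326593.
[4] 326593 ≡ 6^(6 + 1) + 6^6 + 1 (base 6). Lift 7: 6588345. −1: 6588344.

6^(6 + 1) + 6^6 + 1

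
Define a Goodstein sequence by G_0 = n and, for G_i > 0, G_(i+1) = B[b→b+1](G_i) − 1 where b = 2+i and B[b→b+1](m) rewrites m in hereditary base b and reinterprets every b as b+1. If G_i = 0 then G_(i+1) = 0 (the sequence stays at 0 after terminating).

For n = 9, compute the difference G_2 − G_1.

base 2: 9 = 2^(2 + 1) + 1; at 3: 3^(3 + 1) + 1 = 82; next = 81
base 3: 81 = 3^(3 + 1); at 4: 4^(4 + 1) = 1024; next = 1023

942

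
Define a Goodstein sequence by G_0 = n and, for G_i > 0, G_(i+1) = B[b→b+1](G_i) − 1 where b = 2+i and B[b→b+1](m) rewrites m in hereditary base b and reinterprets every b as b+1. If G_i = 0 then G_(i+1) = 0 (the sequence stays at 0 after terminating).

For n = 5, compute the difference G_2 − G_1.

(0) 5|_2 = 2^2 + 1 ↦ 3^3 + 1|_3 = 28 ⇒ 27
(1) 27|_3 = 3^3 ↦ 4^4|_4 = 256 ⇒ 255

228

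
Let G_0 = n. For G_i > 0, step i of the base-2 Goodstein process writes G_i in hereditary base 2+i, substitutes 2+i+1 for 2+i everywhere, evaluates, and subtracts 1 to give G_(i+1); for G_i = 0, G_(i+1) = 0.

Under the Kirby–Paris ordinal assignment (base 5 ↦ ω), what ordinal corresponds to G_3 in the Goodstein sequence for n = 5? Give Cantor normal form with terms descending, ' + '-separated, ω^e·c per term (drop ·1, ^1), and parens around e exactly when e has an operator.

ω^3·3 + ω^2·3 + ω·3 + 2

G_0 = 5. HB_2(5) = 2^2 + 1. Bump = 28. G_1 = 27.
G_1 = 27. HB_3(27) = 3^3. Bump = 256. G_2 = 255.
G_2 = 255. HB_4(255) = 3·4^3 + 3·4^2 + 3·4 + 3. Bump = 468. G_3 = 467.
G_3 = 467. HB_5(467) = 3·5^3 + 3·5^2 + 3·5 + 2. Bump = 776. G_4 = 775.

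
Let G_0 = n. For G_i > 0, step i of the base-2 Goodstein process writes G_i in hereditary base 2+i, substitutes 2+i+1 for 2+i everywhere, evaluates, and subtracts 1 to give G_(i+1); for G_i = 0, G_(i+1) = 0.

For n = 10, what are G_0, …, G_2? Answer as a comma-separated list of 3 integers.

10, 83, 1025

10 —HB2→ 2^(2 + 1) + 2 —bump→ 3^(3 + 1) + 3 = 84 —(−1)→ 83
83 —HB3→ 3^(3 + 1) + 2 —bump→ 4^(4 + 1) + 2 = 1026 —(−1)→ 1025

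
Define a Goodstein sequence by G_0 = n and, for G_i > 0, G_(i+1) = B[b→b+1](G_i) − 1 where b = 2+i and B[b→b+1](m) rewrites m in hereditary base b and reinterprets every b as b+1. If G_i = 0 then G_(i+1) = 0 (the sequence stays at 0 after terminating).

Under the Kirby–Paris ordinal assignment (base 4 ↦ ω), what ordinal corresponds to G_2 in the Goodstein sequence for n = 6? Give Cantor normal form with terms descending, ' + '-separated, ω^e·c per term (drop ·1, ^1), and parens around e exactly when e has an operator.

ω^ω + 1

[0] 6 ≡ 2^2 + 2 (base 2). Lift 3: 30. −1: 29.
[1] 29 ≡ 3^3 + 2 (base 3). Lift 4: 258. −1: 257.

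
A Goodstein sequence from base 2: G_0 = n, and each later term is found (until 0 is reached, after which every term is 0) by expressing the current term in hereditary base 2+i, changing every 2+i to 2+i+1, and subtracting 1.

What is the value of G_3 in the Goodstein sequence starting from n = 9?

step 0: 9 = 2^(2 + 1) + 1; sub 3 for 2: 3^(3 + 1) + 1; = 82; G_1 = 82−1 = 81
step 1: 81 = 3^(3 + 1); sub 4 for 3: 4^(4 + 1); = 1024; G_2 = 1024−1 = 1023
step 2: 1023 = 3·4^4 + 3·4^3 + 3·4^2 + 3·4 + 3; sub 5 for 4: 3·5^5 + 3·5^3 + 3·5^2 + 3·5 + 3; = 9843; G_3 = 9843−1 = 9842
step 3: 9842 = 3·5^5 + 3·5^3 + 3·5^2 + 3·5 + 2; sub 6 for 5: 3·6^6 + 3·6^3 + 3·6^2 + 3·6 + 2; = 140744; G_4 = 140744−1 = 140743

9842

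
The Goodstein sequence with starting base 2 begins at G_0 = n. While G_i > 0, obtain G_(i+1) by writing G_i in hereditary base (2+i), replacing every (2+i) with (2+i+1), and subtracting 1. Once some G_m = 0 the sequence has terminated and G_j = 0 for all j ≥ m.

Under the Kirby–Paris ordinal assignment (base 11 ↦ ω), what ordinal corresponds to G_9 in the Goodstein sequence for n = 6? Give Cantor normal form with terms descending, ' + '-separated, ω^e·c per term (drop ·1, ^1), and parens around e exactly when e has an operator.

ω^5·5 + ω^4·5 + ω^3·5 + ω^2·5 + ω·5

[0] 6 ≡ 2^2 + 2 (base 2). Lift 3: 30. −1: 29.
[1] 29 ≡ 3^3 + 2 (base 3). Lift 4: 258. −1: 257.
[2] 257 ≡ 4^4 + 1 (base 4). Lift 5: 3126. −1: 3125.
[3] 3125 ≡ 5^5 (base 5). Lift 6: 46656. −1: 46655.
[4] 46655 ≡ 5·6^5 + 5·6^4 + 5·6^3 + 5·6^2 + 5·6 + 5 (base 6). Lift 7: 98040. −1: 98039.
[5] 98039 ≡ 5·7^5 + 5·7^4 + 5·7^3 + 5·7^2 + 5·7 + 4 (base 7). Lift 8: 187244. −1: 187243.
[6] 187243 ≡ 5·8^5 + 5·8^4 + 5·8^3 + 5·8^2 + 5·8 + 3 (base 8). Lift 9: 332148. −1: 332147.
[7] 332147 ≡ 5·9^5 + 5·9^4 + 5·9^3 + 5·9^2 + 5·9 + 2 (base 9). Lift 10: 555552. −1: 555551.
[8] 555551 ≡ 5·10^5 + 5·10^4 + 5·10^3 + 5·10^2 + 5·10 + 1 (base 10). Lift 11: 885776. −1: 885775.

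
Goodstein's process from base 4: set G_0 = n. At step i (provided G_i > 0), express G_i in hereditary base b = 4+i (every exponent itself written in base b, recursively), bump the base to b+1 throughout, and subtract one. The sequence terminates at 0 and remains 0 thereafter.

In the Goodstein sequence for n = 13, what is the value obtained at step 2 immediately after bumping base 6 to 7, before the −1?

(0) 13|_4 = 3·4 + 1 ↦ 3·5 + 1|_5 = 16 ⇒ 15
(1) 15|_5 = 3·5 ↦ 3·6|_6 = 18 ⇒ 17

19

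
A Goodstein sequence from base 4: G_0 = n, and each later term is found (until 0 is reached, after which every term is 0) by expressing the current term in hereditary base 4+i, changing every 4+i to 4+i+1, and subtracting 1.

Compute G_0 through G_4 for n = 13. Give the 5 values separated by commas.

G_0 = 13. HB_4(13) = 3·4 + 1. Bump = 16. G_1 = 15.
G_1 = 15. HB_5(15) = 3·5. Bump = 18. G_2 = 17.
G_2 = 17. HB_6(17) = 2·6 + 5. Bump = 19. G_3 = 18.
G_3 = 18. HB_7(18) = 2·7 + 4. Bump = 20. G_4 = 19.

13, 15, 17, 18, 19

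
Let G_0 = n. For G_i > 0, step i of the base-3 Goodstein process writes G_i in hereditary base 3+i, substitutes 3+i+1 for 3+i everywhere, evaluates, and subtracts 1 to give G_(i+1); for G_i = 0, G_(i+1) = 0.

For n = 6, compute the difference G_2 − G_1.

G_0=6  [base 3] 2·3  →[3↦4]→  2·4 = 8  −1 ⇒ G_1=7
G_1=7  [base 4] 4 + 3  →[4↦5]→  5 + 3 = 8  −1 ⇒ G_2=7

0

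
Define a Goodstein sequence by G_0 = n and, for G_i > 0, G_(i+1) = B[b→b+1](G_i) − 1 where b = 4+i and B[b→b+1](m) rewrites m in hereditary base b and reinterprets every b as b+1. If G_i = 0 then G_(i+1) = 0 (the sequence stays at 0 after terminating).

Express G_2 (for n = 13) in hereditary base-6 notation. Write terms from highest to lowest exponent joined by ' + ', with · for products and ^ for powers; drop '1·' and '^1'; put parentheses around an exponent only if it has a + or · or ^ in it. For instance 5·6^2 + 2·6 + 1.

13 —HB4→ 3·4 + 1 —bump→ 3·5 + 1 = 16 —(−1)→ 15
15 —HB5→ 3·5 —bump→ 3·6 = 18 —(−1)→ 17
17 —HB6→ 2·6 + 5 —bump→ 2·7 + 5 = 19 —(−1)→ 18

2·6 + 5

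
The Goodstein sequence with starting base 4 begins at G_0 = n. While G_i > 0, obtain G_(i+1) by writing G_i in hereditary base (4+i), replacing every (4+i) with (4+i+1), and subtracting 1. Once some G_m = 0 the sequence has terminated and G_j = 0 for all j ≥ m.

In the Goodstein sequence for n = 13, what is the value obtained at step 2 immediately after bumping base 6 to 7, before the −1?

19

step 0: 13 = 3·4 + 1; sub 5 for 4: 3·5 + 1; = 16; G_1 = 16−1 = 15
step 1: 15 = 3·5; sub 6 for 5: 3·6; = 18; G_2 = 18−1 = 17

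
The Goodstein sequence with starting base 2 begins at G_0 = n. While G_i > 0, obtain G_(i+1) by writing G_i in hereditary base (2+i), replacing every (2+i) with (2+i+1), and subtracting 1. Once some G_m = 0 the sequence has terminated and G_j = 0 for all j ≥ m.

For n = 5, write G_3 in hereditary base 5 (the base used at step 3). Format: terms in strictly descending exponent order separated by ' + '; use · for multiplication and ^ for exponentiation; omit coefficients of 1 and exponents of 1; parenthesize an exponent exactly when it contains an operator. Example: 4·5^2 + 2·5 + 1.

G_0=5  [base 2] 2^2 + 1  →[2↦3]→  3^3 + 1 = 28  −1 ⇒ G_1=27
G_1=27  [base 3] 3^3  →[3↦4]→  4^4 = 256  −1 ⇒ G_2=255
G_2=255  [base 4] 3·4^3 + 3·4^2 + 3·4 + 3  →[4↦5]→  3·5^3 + 3·5^2 + 3·5 + 3 = 468  −1 ⇒ G_3=467
G_3=467  [base 5] 3·5^3 + 3·5^2 + 3·5 + 2  →[5↦6]→  3·6^3 + 3·6^2 + 3·6 + 2 = 776  −1 ⇒ G_4=775

3·5^3 + 3·5^2 + 3·5 + 2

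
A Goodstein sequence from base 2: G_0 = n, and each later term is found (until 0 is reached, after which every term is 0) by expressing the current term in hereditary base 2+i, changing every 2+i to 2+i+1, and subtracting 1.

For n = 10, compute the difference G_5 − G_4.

i=0: 10 = 2^(2 + 1) + 2 (b=2); 2→3: 3^(3 + 1) + 3 = 84; 84−1 = 83
i=1: 83 = 3^(3 + 1) + 2 (b=3); 3→4: 4^(4 + 1) + 2 = 1026; 1026−1 = 1025
i=2: 1025 = 4^(4 + 1) + 1 (b=4); 4→5: 5^(5 + 1) + 1 = 15626; 15626−1 = 15625
i=3: 15625 = 5^(5 + 1) (b=5); 5→6: 6^(6 + 1) = 279936; 279936−1 = 279935
i=4: 279935 = 5·6^6 + 5·6^5 + 5·6^4 + 5·6^3 + 5·6^2 + 5·6 + 5 (b=6); 6→7: 5·7^7 + 5·7^5 + 5·7^4 + 5·7^3 + 5·7^2 + 5·7 + 5 = 4215755; 4215755−1 = 4215754

3935819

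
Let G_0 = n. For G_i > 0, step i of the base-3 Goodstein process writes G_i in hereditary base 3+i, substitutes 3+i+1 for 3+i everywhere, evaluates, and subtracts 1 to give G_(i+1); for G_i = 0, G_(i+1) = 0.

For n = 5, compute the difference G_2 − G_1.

0

[0] 5 ≡ 3 + 2 (base 3). Lift 4: 6. −1: 5.
[1] 5 ≡ 4 + 1 (base 4). Lift 5: 6. −1: 5.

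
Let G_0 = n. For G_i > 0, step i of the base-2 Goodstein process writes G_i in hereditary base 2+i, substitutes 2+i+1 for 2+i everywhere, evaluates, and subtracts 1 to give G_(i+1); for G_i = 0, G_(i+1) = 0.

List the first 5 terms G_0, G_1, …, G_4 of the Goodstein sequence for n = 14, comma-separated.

G_0 = 14. HB_2(14) = 2^(2 + 1) + 2^2 + 2. Bump = 111. G_1 = 110.
G_1 = 110. HB_3(110) = 3^(3 + 1) + 3^3 + 2. Bump = 1282. G_2 = 1281.
G_2 = 1281. HB_4(1281) = 4^(4 + 1) + 4^4 + 1. Bump = 18751. G_3 = 18750.
G_3 = 18750. HB_5(18750) = 5^(5 + 1) + 5^5. Bump = 326592. G_4 = 326591.

14, 110, 1281, 18750, 326591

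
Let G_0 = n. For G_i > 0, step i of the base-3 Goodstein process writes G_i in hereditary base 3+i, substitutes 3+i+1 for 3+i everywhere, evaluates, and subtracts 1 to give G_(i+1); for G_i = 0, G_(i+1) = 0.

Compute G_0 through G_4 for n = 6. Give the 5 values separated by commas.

6 —HB3→ 2·3 —bump→ 2·4 = 8 —(−1)→ 7
7 —HB4→ 4 + 3 —bump→ 5 + 3 = 8 —(−1)→ 7
7 —HB5→ 5 + 2 —bump→ 6 + 2 = 8 —(−1)→ 7
7 —HB6→ 6 + 1 —bump→ 7 + 1 = 8 —(−1)→ 7

6, 7, 7, 7, 7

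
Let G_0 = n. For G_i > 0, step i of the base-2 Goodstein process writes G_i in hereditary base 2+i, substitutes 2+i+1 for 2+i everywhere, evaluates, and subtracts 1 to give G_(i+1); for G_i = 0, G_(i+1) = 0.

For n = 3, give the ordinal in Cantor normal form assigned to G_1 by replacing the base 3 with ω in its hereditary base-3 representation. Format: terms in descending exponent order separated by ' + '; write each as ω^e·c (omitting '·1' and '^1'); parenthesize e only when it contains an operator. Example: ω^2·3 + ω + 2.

ω

(0) 3|_2 = 2 + 1 ↦ 3 + 1|_3 = 4 ⇒ 3
(1) 3|_3 = 3 ↦ 4|_4 = 4 ⇒ 3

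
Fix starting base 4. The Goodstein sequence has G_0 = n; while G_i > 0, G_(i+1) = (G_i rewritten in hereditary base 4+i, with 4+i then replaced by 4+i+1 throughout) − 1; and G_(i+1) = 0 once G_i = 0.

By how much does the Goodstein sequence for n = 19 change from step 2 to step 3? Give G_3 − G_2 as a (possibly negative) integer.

12

[0] 19 ≡ 4^2 + 3 (base 4). Lift 5: 28. −1: 27.
[1] 27 ≡ 5^2 + 2 (base 5). Lift 6: 38. −1: 37.
[2] 37 ≡ 6^2 + 1 (base 6). Lift 7: 50. −1: 49.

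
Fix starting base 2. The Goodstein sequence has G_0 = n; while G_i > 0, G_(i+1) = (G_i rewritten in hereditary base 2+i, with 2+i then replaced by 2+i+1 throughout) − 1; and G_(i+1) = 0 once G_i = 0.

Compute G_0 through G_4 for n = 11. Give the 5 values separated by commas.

11 —HB2→ 2^(2 + 1) + 2 + 1 —bump→ 3^(3 + 1) + 3 + 1 = 85 —(−1)→ 84
84 —HB3→ 3^(3 + 1) + 3 —bump→ 4^(4 + 1) + 4 = 1028 —(−1)→ 1027
1027 —HB4→ 4^(4 + 1) + 3 —bump→ 5^(5 + 1) + 3 = 15628 —(−1)→ 15627
15627 —HB5→ 5^(5 + 1) + 2 —bump→ 6^(6 + 1) + 2 = 279938 —(−1)→ 279937

11, 84, 1027, 15627, 279937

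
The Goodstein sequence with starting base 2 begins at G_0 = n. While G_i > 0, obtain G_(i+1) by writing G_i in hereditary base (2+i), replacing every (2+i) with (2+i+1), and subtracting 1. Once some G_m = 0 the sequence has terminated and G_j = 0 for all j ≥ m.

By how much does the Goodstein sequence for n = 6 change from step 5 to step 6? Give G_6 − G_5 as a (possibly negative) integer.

89204

(0) 6|_2 = 2^2 + 2 ↦ 3^3 + 3|_3 = 30 ⇒ 29
(1) 29|_3 = 3^3 + 2 ↦ 4^4 + 2|_4 = 258 ⇒ 257
(2) 257|_4 = 4^4 + 1 ↦ 5^5 + 1|_5 = 3126 ⇒ 3125
(3) 3125|_5 = 5^5 ↦ 6^6|_6 = 46656 ⇒ 46655
(4) 46655|_6 = 5·6^5 + 5·6^4 + 5·6^3 + 5·6^2 + 5·6 + 5 ↦ 5·7^5 + 5·7^4 + 5·7^3 + 5·7^2 + 5·7 + 5|_7 = 98040 ⇒ 98039
(5) 98039|_7 = 5·7^5 + 5·7^4 + 5·7^3 + 5·7^2 + 5·7 + 4 ↦ 5·8^5 + 5·8^4 + 5·8^3 + 5·8^2 + 5·8 + 4|_8 = 187244 ⇒ 187243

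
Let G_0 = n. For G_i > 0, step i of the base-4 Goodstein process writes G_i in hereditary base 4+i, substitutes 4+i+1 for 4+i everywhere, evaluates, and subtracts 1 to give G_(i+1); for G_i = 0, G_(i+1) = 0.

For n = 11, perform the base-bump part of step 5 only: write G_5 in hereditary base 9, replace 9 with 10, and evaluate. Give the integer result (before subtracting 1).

16

i=0: 11 = 2·4 + 3 (b=4); 4→5: 2·5 + 3 = 13; 13−1 = 12
i=1: 12 = 2·5 + 2 (b=5); 5→6: 2·6 + 2 = 14; 14−1 = 13
i=2: 13 = 2·6 + 1 (b=6); 6→7: 2·7 + 1 = 15; 15−1 = 14
i=3: 14 = 2·7 (b=7); 7→8: 2·8 = 16; 16−1 = 15
i=4: 15 = 8 + 7 (b=8); 8→9: 9 + 7 = 16; 16−1 = 15
i=5: 15 = 9 + 6 (b=9); 9→10: 10 + 6 = 16; 16−1 = 15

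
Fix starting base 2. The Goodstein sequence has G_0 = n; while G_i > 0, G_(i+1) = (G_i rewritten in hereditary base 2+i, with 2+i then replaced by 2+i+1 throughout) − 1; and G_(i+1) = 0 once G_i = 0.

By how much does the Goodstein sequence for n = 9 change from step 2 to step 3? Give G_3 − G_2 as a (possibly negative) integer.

8819

step 0: 9 = 2^(2 + 1) + 1; sub 3 for 2: 3^(3 + 1) + 1; = 82; G_1 = 82−1 = 81
step 1: 81 = 3^(3 + 1); sub 4 for 3: 4^(4 + 1); = 1024; G_2 = 1024−1 = 1023
step 2: 1023 = 3·4^4 + 3·4^3 + 3·4^2 + 3·4 + 3; sub 5 for 4: 3·5^5 + 3·5^3 + 3·5^2 + 3·5 + 3; = 9843; G_3 = 9843−1 = 9842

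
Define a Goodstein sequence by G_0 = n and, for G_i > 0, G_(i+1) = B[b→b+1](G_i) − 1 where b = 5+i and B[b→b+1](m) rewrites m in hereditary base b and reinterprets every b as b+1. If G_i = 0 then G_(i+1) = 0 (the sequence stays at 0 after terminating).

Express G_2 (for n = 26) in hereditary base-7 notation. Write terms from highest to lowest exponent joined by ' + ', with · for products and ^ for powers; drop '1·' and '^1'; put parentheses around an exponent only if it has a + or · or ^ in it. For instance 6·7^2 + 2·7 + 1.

[0] 26 ≡ 5^2 + 1 (base 5). Lift 6: 37. −1: 36.
[1] 36 ≡ 6^2 (base 6). Lift 7: 49. −1: 48.
[2] 48 ≡ 6·7 + 6 (base 7). Lift 8: 54. −1: 53.

6·7 + 6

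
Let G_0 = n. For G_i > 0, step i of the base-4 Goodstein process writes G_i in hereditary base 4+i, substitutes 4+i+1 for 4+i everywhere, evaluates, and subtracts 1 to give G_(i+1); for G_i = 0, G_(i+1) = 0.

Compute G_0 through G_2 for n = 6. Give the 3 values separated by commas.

(0) 6|_4 = 4 + 2 ↦ 5 + 2|_5 = 7 ⇒ 6
(1) 6|_5 = 5 + 1 ↦ 6 + 1|_6 = 7 ⇒ 6

6, 6, 6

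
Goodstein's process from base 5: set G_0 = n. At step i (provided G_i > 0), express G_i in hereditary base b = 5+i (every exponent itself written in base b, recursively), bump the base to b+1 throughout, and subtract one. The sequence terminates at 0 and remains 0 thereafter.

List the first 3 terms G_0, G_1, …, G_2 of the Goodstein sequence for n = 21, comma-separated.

21 —HB5→ 4·5 + 1 —bump→ 4·6 + 1 = 25 —(−1)→ 24
24 —HB6→ 4·6 —bump→ 4·7 = 28 —(−1)→ 27

21, 24, 27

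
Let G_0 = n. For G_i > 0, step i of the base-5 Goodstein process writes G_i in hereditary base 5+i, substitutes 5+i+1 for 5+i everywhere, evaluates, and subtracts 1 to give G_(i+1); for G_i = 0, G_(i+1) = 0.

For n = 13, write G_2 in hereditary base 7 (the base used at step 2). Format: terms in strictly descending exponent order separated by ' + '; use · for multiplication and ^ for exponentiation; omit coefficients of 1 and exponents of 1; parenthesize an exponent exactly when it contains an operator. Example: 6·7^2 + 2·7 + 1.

2·7 + 1

base 5: 13 = 2·5 + 3; at 6: 2·6 + 3 = 15; next = 14
base 6: 14 = 2·6 + 2; at 7: 2·7 + 2 = 16; next = 15
base 7: 15 = 2·7 + 1; at 8: 2·8 + 1 = 17; next = 16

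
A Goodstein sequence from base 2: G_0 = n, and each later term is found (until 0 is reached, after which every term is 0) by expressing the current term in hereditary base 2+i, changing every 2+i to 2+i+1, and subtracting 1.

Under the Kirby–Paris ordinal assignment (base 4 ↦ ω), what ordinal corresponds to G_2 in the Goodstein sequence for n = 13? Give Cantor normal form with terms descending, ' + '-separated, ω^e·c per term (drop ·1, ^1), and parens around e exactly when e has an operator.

ω^(ω + 1) + ω^3·3 + ω^2·3 + ω·3 + 3

G_0=13  [base 2] 2^(2 + 1) + 2^2 + 1  →[2↦3]→  3^(3 + 1) + 3^3 + 1 = 109  −1 ⇒ G_1=108
G_1=108  [base 3] 3^(3 + 1) + 3^3  →[3↦4]→  4^(4 + 1) + 4^4 = 1280  −1 ⇒ G_2=1279
G_2=1279  [base 4] 4^(4 + 1) + 3·4^3 + 3·4^2 + 3·4 + 3  →[4↦5]→  5^(5 + 1) + 3·5^3 + 3·5^2 + 3·5 + 3 = 16093  −1 ⇒ G_3=16092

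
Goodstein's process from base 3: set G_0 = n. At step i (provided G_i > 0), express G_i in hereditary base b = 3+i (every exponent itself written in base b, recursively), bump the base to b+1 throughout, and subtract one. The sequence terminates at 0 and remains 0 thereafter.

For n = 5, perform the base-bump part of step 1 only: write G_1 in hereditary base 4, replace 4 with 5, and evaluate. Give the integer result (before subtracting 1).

6

base 3: 5 = 3 + 2; at 4: 4 + 2 = 6; next = 5
base 4: 5 = 4 + 1; at 5: 5 + 1 = 6; next = 5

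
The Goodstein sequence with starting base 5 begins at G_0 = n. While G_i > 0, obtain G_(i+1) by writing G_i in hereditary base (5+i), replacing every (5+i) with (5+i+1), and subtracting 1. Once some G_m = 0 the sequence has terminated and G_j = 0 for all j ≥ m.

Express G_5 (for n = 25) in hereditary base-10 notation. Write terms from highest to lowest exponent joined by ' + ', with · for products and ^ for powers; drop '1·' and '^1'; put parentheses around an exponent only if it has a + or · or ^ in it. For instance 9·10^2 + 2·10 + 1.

(0) 25|_5 = 5^2 ↦ 6^2|_6 = 36 ⇒ 35
(1) 35|_6 = 5·6 + 5 ↦ 5·7 + 5|_7 = 40 ⇒ 39
(2) 39|_7 = 5·7 + 4 ↦ 5·8 + 4|_8 = 44 ⇒ 43
(3) 43|_8 = 5·8 + 3 ↦ 5·9 + 3|_9 = 48 ⇒ 47
(4) 47|_9 = 5·9 + 2 ↦ 5·10 + 2|_10 = 52 ⇒ 51
(5) 51|_10 = 5·10 + 1 ↦ 5·11 + 1|_11 = 56 ⇒ 55

5·10 + 1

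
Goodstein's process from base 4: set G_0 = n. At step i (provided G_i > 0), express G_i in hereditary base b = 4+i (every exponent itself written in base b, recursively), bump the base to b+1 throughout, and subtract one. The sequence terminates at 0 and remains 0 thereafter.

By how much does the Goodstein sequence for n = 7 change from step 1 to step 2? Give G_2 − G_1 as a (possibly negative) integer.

[0] 7 ≡ 4 + 3 (base 4). Lift 5: 8. −1: 7.
[1] 7 ≡ 5 + 2 (base 5). Lift 6: 8. −1: 7.

0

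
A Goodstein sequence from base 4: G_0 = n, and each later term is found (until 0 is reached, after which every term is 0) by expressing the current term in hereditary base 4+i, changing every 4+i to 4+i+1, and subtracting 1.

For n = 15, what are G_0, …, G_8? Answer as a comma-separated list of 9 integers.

15, 17, 19, 21, 23, 24, 25, 26, 27

step 0: 15 = 3·4 + 3; sub 5 for 4: 3·5 + 3; = 18; G_1 = 18−1 = 17
step 1: 17 = 3·5 + 2; sub 6 for 5: 3·6 + 2; = 20; G_2 = 20−1 = 19
step 2: 19 = 3·6 + 1; sub 7 for 6: 3·7 + 1; = 22; G_3 = 22−1 = 21
step 3: 21 = 3·7; sub 8 for 7: 3·8; = 24; G_4 = 24−1 = 23
step 4: 23 = 2·8 + 7; sub 9 for 8: 2·9 + 7; = 25; G_5 = 25−1 = 24
step 5: 24 = 2·9 + 6; sub 10 for 9: 2·10 + 6; = 26; G_6 = 26−1 = 25
step 6: 25 = 2·10 + 5; sub 11 for 10: 2·11 + 5; = 27; G_7 = 27−1 = 26
step 7: 26 = 2·11 + 4; sub 12 for 11: 2·12 + 4; = 28; G_8 = 28−1 = 27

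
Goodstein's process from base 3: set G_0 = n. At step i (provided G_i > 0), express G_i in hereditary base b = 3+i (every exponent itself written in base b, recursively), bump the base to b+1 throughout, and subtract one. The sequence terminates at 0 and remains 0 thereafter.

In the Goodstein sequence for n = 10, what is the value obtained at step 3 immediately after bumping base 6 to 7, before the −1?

31

step 0: 10 = 3^2 + 1; sub 4 for 3: 4^2 + 1; = 17; G_1 = 17−1 = 16
step 1: 16 = 4^2; sub 5 for 4: 5^2; = 25; G_2 = 25−1 = 24
step 2: 24 = 4·5 + 4; sub 6 for 5: 4·6 + 4; = 28; G_3 = 28−1 = 27
step 3: 27 = 4·6 + 3; sub 7 for 6: 4·7 + 3; = 31; G_4 = 31−1 = 30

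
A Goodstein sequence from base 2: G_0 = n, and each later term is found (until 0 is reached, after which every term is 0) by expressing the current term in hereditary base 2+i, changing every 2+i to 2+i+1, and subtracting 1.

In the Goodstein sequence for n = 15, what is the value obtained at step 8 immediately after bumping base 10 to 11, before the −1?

i=0: 15 = 2^(2 + 1) + 2^2 + 2 + 1 (b=2); 2→3: 3^(3 + 1) + 3^3 + 3 + 1 = 112; 112−1 = 111
i=1: 111 = 3^(3 + 1) + 3^3 + 3 (b=3); 3→4: 4^(4 + 1) + 4^4 + 4 = 1284; 1284−1 = 1283
i=2: 1283 = 4^(4 + 1) + 4^4 + 3 (b=4); 4→5: 5^(5 + 1) + 5^5 + 3 = 18753; 18753−1 = 18752
i=3: 18752 = 5^(5 + 1) + 5^5 + 2 (b=5); 5→6: 6^(6 + 1) + 6^6 + 2 = 326594; 326594−1 = 326593
i=4: 326593 = 6^(6 + 1) + 6^6 + 1 (b=6); 6→7: 7^(7 + 1) + 7^7 + 1 = 6588345; 6588345−1 = 6588344
i=5: 6588344 = 7^(7 + 1) + 7^7 (b=7); 7→8: 8^(8 + 1) + 8^8 = 150994944; 150994944−1 = 150994943
i=6: 150994943 = 8^(8 + 1) + 7·8^7 + 7·8^6 + 7·8^5 + 7·8^4 + 7·8^3 + 7·8^2 + 7·8 + 7 (b=8); 8→9: 9^(9 + 1) + 7·9^7 + 7·9^6 + 7·9^5 + 7·9^4 + 7·9^3 + 7·9^2 + 7·9 + 7 = 3524450281; 3524450281−1 = 3524450280
i=7: 3524450280 = 9^(9 + 1) + 7·9^7 + 7·9^6 + 7·9^5 + 7·9^4 + 7·9^3 + 7·9^2 + 7·9 + 6 (b=9); 9→10: 10^(10 + 1) + 7·10^7 + 7·10^6 + 7·10^5 + 7·10^4 + 7·10^3 + 7·10^2 + 7·10 + 6 = 100077777776; 100077777776−1 = 100077777775
i=8: 100077777775 = 10^(10 + 1) + 7·10^7 + 7·10^6 + 7·10^5 + 7·10^4 + 7·10^3 + 7·10^2 + 7·10 + 5 (b=10); 10→11: 11^(11 + 1) + 7·11^7 + 7·11^6 + 7·11^5 + 7·11^4 + 7·11^3 + 7·11^2 + 7·11 + 5 = 3138578427935; 3138578427935−1 = 3138578427934

3138578427935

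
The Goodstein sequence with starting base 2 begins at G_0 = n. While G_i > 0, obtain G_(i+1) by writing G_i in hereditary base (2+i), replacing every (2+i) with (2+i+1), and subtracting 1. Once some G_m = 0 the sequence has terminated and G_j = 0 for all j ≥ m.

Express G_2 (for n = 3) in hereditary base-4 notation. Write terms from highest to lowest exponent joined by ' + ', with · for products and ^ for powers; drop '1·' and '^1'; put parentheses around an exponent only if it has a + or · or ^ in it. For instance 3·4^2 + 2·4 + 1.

(0) 3|_2 = 2 + 1 ↦ 3 + 1|_3 = 4 ⇒ 3
(1) 3|_3 = 3 ↦ 4|_4 = 4 ⇒ 3
(2) 3|_4 = 3 ↦ 3|_5 = 3 ⇒ 2

3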